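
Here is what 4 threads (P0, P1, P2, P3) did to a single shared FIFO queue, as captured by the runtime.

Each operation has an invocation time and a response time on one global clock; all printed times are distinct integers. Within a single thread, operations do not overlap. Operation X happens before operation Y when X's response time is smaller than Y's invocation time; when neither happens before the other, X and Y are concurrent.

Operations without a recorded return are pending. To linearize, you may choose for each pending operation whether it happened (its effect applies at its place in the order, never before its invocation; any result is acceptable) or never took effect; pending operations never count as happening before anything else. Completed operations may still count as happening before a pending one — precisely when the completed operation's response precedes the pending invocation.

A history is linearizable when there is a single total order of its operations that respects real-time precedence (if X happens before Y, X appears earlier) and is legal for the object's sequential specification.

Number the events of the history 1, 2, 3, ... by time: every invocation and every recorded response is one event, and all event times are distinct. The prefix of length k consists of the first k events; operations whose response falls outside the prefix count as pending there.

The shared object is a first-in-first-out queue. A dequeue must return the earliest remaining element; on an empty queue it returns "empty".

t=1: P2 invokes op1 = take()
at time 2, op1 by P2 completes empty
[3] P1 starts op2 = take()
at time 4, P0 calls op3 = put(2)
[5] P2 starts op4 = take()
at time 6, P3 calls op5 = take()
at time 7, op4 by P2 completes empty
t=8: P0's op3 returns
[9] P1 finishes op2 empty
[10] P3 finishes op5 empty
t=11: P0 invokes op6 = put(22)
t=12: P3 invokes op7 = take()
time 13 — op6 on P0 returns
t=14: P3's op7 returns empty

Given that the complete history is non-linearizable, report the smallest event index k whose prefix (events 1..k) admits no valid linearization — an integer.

14

a valid linearization of events 1..13 exists, for instance op1, op2, op4, op5, op3, op6:
after step 1 (op1 take() → empty): queue <>
after step 2 (op2 take() → empty): queue <>
after step 3 (op4 take() → empty): queue <>
after step 4 (op5 take() → empty): queue <>
after step 5 (op3 put(2)): queue <2>
after step 6 (op6 put(22)): queue <2,22>
include event 14 — op7 responding at 14 — and every candidate order breaks
e.g. op1, op2, op3, op4, op5, op6, op7: illegal at step 4, since op4 take() → empty cannot apply there
e.g. op1, op2, op3, op4, op5, op7, op6: illegal at step 4, since op4 take() → empty cannot apply there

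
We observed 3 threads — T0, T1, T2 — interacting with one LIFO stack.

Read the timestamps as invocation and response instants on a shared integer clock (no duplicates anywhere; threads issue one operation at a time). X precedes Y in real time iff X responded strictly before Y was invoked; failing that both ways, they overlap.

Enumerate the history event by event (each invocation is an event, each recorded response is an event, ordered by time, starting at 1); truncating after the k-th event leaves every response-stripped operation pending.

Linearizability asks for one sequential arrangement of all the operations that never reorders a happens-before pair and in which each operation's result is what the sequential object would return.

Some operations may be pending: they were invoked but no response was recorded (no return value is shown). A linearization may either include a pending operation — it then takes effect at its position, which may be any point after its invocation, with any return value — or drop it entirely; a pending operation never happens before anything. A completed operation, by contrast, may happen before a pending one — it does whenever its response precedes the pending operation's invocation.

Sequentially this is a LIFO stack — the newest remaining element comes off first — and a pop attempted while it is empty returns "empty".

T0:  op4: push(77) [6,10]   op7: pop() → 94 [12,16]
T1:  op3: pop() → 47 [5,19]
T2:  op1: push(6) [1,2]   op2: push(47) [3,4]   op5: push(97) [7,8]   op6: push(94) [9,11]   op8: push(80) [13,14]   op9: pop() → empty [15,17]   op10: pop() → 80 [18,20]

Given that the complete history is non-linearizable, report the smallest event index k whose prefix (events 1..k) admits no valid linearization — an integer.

17

events 1..16 are still linearizable — one witness is op1, op2, op3, op4, op5, op6, op7, op8:
step 1: op1 push(6) — stack <6>
step 2: op2 push(47) — stack <6,47>
step 3: op3 pop() (pending, included) — stack <6>
step 4: op4 push(77) — stack <6,77>
step 5: op5 push(97) — stack <6,77,97>
step 6: op6 push(94) — stack <6,77,97,94>
step 7: op7 pop() → 94 — stack <6,77,97>
step 8: op8 push(80) — stack <6,77,97,80>
once event 17 joins (op9's response, time 17), exhaustive search finds no witness
no escape via the 1 pending operation (op3): every completion choice fails
sample order op1, op2, op4, op5, op6, op7, op8, op9 (pending dropped) stalls at step 8 — op9 pop() → empty has no legal effect
sample order op1, op2, op4, op5, op6, op8, op7, op9 (pending dropped) stalls at step 7 — op7 pop() → 94 has no legal effect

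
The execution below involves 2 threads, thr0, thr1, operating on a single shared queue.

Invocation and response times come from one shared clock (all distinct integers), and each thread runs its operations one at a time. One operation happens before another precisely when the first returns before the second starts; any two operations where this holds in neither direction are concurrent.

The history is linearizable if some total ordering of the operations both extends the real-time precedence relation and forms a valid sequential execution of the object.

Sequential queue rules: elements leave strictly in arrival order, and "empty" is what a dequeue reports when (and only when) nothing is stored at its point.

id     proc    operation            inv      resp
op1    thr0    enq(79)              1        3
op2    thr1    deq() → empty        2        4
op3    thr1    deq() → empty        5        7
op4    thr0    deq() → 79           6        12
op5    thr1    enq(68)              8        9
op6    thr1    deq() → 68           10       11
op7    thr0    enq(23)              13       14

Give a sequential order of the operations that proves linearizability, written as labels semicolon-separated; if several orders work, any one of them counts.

step 1: op2 deq() → empty — queue <>
step 2: op1 enq(79) — queue <79>
step 3: op4 deq() → 79 — queue <>
step 4: op3 deq() → empty — queue <>
step 5: op5 enq(68) — queue <68>
step 6: op6 deq() → 68 — queue <>
step 7: op7 enq(23) — queue <23>

op2; op1; op4; op3; op5; op6; op7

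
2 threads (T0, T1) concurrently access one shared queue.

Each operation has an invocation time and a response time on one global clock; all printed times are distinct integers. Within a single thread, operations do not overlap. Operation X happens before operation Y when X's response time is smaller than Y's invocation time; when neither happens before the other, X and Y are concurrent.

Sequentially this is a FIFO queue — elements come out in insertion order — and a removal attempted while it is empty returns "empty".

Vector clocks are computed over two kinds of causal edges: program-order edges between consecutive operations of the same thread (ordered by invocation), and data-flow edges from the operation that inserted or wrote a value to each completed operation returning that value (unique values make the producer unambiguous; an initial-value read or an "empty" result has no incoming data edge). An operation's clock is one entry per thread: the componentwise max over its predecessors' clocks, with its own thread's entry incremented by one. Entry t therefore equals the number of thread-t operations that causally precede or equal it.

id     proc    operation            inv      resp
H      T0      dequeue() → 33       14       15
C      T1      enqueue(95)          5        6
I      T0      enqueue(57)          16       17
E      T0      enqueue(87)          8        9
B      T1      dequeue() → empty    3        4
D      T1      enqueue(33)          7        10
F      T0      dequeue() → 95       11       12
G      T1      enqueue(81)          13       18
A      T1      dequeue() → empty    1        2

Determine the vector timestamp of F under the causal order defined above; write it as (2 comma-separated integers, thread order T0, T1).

(2, 3)

no predecessors for A (invoked 1): T1 increments from zero → (0, 1)
no predecessors for E (invoked 8): T0 increments from zero → (1, 0)
VC(B, invoked at 3): max of VC(A)=(0, 1), then +1 on thread T1 → (0, 2)
VC(C, invoked at 5): max of VC(B)=(0, 2), then +1 on thread T1 → (0, 3)
VC(D, invoked at 7): max of VC(C)=(0, 3), then +1 on thread T1 → (0, 4)
VC(G, invoked at 13): max of VC(D)=(0, 4), then +1 on thread T1 → (0, 5)
VC(F, invoked at 11): max of VC(C)=(0, 3), VC(E)=(1, 0), then +1 on thread T0 → (2, 3)
VC(H, invoked at 14): max of VC(D)=(0, 4), VC(F)=(2, 3), then +1 on thread T0 → (3, 4)
VC(I, invoked at 16): max of VC(H)=(3, 4), then +1 on thread T0 → (4, 4)
target: VC(F) = (2, 3)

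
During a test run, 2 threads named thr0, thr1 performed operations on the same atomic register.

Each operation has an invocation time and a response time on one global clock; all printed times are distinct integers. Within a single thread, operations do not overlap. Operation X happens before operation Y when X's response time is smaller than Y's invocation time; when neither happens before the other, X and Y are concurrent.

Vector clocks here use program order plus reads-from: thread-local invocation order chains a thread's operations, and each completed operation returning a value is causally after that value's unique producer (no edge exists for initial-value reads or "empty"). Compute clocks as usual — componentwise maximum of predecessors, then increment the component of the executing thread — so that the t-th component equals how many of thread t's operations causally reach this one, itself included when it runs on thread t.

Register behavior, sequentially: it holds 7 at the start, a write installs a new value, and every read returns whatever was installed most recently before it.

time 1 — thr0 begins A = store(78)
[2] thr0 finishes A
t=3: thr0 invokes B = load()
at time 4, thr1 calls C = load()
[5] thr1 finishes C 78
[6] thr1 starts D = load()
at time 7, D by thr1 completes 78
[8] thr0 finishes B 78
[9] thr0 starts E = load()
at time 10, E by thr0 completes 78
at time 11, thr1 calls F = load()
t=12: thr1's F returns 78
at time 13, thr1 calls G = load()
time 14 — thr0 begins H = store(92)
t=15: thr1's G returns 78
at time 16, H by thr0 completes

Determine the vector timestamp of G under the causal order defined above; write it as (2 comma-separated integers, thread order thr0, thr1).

(1, 4)

no predecessors for A (invoked 1): thr0 increments from zero → (1, 0)
invoked at 4, C merges VC(A)=(1, 0) and bumps thr1's slot → (1, 1)
invoked at 3, B merges VC(A)=(1, 0) and bumps thr0's slot → (2, 0)
invoked at 6, D merges VC(A)=(1, 0), VC(C)=(1, 1) and bumps thr1's slot → (1, 2)
invoked at 9, E merges VC(A)=(1, 0), VC(B)=(2, 0) and bumps thr0's slot → (3, 0)
invoked at 11, F merges VC(A)=(1, 0), VC(D)=(1, 2) and bumps thr1's slot → (1, 3)
invoked at 14, H merges VC(E)=(3, 0) and bumps thr0's slot → (4, 0)
invoked at 13, G merges VC(A)=(1, 0), VC(F)=(1, 3) and bumps thr1's slot → (1, 4)
target: VC(G) = (1, 4)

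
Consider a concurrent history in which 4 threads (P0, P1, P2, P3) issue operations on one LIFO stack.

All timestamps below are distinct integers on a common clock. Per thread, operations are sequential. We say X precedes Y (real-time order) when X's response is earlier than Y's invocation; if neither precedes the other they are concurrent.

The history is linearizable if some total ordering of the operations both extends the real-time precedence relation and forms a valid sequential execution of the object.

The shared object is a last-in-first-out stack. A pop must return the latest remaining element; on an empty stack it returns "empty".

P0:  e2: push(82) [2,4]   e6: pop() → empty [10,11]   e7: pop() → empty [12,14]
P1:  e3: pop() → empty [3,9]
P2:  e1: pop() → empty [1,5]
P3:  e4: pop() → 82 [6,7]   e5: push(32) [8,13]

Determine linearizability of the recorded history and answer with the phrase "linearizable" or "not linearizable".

witness order: e1, e2, e4, e3, e6, e7, e5
after step 1 (e1 pop() → empty): stack <>
after step 2 (e2 push(82)): stack <82>
after step 3 (e4 pop() → 82): stack <>
after step 4 (e3 pop() → empty): stack <>
after step 5 (e6 pop() → empty): stack <>
after step 6 (e7 pop() → empty): stack <>
after step 7 (e5 push(32)): stack <32>

linearizable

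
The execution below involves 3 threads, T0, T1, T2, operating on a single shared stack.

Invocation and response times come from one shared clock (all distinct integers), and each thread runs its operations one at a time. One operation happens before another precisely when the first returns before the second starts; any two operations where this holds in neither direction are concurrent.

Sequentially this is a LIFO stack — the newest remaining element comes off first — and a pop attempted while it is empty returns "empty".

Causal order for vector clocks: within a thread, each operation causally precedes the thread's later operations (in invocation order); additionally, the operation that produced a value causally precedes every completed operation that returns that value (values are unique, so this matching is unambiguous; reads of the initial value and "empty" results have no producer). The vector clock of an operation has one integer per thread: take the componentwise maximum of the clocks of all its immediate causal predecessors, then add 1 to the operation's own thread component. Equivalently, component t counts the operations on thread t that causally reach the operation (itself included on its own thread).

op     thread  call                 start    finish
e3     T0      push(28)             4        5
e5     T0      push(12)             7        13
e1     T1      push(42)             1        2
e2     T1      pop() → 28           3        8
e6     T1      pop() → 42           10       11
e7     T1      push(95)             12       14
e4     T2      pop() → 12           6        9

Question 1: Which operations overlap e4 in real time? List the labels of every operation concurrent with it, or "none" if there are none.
Answer: e2, e5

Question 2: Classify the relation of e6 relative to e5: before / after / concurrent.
Answer: concurrent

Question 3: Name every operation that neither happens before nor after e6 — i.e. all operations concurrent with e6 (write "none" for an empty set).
Answer: e5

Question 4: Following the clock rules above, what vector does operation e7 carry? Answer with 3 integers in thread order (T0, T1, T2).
Answer: (1, 4, 0)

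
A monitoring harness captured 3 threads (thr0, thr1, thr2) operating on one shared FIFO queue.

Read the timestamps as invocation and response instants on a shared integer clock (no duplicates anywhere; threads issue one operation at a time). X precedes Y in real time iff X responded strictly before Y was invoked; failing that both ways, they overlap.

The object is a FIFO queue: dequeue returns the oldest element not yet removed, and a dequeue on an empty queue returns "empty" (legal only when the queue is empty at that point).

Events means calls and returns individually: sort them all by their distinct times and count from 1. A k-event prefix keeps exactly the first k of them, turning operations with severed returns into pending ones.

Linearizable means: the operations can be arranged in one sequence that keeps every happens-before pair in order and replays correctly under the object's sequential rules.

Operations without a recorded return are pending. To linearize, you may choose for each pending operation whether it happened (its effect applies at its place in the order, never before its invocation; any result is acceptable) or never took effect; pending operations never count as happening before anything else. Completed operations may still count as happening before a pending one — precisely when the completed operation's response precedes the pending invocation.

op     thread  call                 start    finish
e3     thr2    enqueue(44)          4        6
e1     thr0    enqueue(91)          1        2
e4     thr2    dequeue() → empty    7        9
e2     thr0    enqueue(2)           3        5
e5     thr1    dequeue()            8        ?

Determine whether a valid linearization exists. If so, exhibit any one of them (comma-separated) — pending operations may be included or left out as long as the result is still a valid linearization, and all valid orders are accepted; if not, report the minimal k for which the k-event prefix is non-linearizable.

already the first 9 events (up to e4's response at time 9) admit no linearization; the first 8 still do
no legal order exists: 2 real-time-consistent candidates over 4 completed FIFO queue operations, all rejected
completion choices over the 1 pending operation (e5) were checked; none helps
e.g. e1, e2, e3, e4 (pending dropped): illegal at step 4, since e4 dequeue() → empty cannot apply there
e.g. e1, e3, e2, e4 (pending dropped): illegal at step 4, since e4 dequeue() → empty cannot apply there

not linearizable — minimal violating prefix: 9 events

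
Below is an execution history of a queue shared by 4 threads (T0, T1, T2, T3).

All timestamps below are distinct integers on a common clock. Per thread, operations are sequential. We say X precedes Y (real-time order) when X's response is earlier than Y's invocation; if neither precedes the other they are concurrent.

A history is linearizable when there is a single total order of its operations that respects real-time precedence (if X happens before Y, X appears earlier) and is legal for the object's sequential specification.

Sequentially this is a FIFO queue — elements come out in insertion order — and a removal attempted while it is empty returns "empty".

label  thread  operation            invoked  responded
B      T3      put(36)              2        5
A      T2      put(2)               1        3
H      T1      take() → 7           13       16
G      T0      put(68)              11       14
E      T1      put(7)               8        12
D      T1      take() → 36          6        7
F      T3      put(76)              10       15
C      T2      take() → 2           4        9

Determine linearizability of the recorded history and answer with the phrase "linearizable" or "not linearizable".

linearizable

a witness: A, B, C, D, E, F, G, H
after step 1 (A put(2)): queue <2>
after step 2 (B put(36)): queue <2,36>
after step 3 (C take() → 2): queue <36>
after step 4 (D take() → 36): queue <>
after step 5 (E put(7)): queue <7>
after step 6 (F put(76)): queue <7,76>
after step 7 (G put(68)): queue <7,76,68>
after step 8 (H take() → 7): queue <76,68>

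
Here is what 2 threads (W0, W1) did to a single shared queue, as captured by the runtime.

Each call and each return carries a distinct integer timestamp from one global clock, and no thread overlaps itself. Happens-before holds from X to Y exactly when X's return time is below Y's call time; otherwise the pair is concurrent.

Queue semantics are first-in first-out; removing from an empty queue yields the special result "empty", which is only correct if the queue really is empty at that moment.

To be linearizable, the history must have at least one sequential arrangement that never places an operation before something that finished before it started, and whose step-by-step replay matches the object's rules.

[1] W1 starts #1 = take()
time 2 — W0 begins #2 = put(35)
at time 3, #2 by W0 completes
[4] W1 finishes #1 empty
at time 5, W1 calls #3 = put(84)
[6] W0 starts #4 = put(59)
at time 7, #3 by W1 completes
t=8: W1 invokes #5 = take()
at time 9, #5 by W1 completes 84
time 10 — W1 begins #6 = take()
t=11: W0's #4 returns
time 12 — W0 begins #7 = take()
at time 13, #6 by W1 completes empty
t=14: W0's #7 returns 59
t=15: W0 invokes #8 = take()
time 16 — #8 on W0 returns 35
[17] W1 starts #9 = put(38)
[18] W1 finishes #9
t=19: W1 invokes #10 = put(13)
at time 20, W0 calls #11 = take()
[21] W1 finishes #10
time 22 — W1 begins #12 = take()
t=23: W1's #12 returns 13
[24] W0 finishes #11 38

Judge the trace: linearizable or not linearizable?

cut after 8 events: linearizable; cut after 9 events (#5 responds, time 9): not linearizable
real-time-consistent orders of the 4 completed operations: 2 — all fail the queue replay
no escape via the 1 pending operation (#4): every completion choice fails
sample order #1, #2, #3, #5 (pending dropped) stalls at step 4 — #5 take() → 84 has no legal effect
sample order #2, #1, #3, #5 (pending dropped) stalls at step 2 — #1 take() → empty has no legal effect

not linearizable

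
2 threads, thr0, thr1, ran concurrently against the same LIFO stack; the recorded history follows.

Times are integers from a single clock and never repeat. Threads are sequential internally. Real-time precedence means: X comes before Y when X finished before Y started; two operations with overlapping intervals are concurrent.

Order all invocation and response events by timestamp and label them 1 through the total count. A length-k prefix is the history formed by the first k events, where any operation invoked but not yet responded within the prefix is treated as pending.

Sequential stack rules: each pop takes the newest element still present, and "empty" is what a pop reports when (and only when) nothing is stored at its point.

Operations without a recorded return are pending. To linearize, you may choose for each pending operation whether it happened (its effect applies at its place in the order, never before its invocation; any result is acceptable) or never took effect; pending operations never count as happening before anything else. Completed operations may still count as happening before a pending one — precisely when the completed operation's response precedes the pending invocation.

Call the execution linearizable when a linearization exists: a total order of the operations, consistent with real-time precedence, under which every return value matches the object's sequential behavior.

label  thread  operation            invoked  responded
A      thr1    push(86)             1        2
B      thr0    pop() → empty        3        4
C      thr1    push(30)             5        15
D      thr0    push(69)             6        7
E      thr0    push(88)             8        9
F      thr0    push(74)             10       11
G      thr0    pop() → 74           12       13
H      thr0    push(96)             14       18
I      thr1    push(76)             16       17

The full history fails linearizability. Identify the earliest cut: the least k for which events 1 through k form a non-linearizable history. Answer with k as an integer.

events 1..3 are linearizable, e.g. via A:
1. A push(86), leaving stack <86>
at event 4 (B's time-4 response) nothing linearizes any more
one such order, A, B, breaks at step 2 where B pop() → empty is illegal

4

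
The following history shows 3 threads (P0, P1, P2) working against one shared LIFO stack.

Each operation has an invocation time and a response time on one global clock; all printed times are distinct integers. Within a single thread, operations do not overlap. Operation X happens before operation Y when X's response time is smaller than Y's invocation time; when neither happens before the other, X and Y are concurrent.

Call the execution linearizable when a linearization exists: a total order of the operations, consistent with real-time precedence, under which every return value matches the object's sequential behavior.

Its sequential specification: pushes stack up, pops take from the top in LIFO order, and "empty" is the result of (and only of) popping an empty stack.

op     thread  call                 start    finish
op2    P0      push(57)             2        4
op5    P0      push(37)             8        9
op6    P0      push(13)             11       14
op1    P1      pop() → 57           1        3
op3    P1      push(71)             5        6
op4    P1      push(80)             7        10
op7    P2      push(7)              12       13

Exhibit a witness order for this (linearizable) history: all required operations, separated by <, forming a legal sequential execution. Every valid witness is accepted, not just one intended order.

op2 < op1 < op3 < op4 < op5 < op6 < op7

step 1: op2 push(57) — stack <57>
step 2: op1 pop() → 57 — stack <>
step 3: op3 push(71) — stack <71>
step 4: op4 push(80) — stack <71,80>
step 5: op5 push(37) — stack <71,80,37>
step 6: op6 push(13) — stack <71,80,37,13>
step 7: op7 push(7) — stack <71,80,37,13,7>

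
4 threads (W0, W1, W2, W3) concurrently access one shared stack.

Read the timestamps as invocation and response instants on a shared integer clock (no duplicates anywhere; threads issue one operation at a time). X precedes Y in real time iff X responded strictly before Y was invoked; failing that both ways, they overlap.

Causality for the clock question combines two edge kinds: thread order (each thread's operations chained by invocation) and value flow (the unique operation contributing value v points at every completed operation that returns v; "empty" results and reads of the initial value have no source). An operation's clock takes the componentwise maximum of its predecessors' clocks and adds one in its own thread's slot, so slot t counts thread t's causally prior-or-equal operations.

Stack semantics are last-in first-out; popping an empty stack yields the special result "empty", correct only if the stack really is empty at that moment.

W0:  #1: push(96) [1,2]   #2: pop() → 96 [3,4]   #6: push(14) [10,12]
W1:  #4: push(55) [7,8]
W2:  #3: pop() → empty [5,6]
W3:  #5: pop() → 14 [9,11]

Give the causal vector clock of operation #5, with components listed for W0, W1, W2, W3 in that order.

root op #3, invoked 5: fresh clock plus W2's own tick → (0, 0, 1, 0)
root op #4, invoked 7: fresh clock plus W1's own tick → (0, 1, 0, 0)
root op #1, invoked 1: fresh clock plus W0's own tick → (1, 0, 0, 0)
from VC(#1)=(1, 0, 0, 0), #2 (invoked 3) maxes components and bumps W0 → (2, 0, 0, 0)
from VC(#2)=(2, 0, 0, 0), #6 (invoked 10) maxes components and bumps W0 → (3, 0, 0, 0)
from VC(#6)=(3, 0, 0, 0), #5 (invoked 9) maxes components and bumps W3 → (3, 0, 0, 1)
target: VC(#5) = (3, 0, 0, 1)

(3, 0, 0, 1)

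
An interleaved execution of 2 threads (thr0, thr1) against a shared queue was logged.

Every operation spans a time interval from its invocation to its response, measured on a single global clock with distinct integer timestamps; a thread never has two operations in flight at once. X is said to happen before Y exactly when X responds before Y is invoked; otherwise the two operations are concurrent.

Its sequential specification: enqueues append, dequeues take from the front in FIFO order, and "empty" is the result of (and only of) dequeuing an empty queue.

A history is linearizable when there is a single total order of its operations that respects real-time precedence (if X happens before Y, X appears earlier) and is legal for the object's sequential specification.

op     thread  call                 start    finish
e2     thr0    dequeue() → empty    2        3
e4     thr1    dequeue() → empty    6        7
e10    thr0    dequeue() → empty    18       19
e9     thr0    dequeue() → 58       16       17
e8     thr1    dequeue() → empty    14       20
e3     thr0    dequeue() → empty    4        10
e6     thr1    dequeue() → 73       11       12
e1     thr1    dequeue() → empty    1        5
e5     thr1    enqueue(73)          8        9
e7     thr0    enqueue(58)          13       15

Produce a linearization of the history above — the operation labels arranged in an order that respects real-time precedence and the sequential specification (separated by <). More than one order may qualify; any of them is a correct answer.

1. e1 dequeue() → empty, leaving queue <>
2. e2 dequeue() → empty, leaving queue <>
3. e3 dequeue() → empty, leaving queue <>
4. e4 dequeue() → empty, leaving queue <>
5. e5 enqueue(73), leaving queue <73>
6. e6 dequeue() → 73, leaving queue <>
7. e7 enqueue(58), leaving queue <58>
8. e9 dequeue() → 58, leaving queue <>
9. e8 dequeue() → empty, leaving queue <>
10. e10 dequeue() → empty, leaving queue <>

e1 < e2 < e3 < e4 < e5 < e6 < e7 < e9 < e8 < e10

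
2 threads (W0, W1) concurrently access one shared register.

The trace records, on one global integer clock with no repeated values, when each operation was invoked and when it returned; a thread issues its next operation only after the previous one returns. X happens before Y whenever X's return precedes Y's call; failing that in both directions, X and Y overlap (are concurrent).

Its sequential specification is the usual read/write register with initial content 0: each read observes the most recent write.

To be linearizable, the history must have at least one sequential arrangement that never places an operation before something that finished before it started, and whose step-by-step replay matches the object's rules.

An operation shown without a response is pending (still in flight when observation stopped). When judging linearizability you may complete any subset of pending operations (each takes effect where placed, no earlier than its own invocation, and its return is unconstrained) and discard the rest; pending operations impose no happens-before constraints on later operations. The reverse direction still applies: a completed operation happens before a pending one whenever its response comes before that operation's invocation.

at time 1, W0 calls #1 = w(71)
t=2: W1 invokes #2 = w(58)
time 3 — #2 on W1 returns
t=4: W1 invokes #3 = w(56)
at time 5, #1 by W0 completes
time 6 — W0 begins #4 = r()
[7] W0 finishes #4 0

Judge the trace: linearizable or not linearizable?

not linearizable

cut after 6 events: linearizable; cut after 7 events (#4 responds, time 7): not linearizable
every one of the 2 real-time-consistent orders over 3 completed register ops fails the sequential spec
completion choices over the 1 pending operation (#3) were checked; none helps
for example #1, #2, #4 (pending dropped) fails at step 3: #4 r() → 0 is not legal there
for example #2, #1, #4 (pending dropped) fails at step 3: #4 r() → 0 is not legal there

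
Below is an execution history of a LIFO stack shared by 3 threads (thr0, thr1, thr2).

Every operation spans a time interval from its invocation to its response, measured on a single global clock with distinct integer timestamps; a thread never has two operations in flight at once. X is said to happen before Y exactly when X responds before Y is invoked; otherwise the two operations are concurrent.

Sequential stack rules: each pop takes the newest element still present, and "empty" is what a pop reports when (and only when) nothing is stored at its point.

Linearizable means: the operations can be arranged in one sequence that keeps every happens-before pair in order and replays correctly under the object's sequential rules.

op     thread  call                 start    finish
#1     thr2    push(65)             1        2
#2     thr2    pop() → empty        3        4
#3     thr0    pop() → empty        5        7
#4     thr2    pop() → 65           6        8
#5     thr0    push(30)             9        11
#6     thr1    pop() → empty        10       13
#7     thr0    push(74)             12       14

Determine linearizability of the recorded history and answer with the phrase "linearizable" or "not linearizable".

not linearizable

through event 3 a valid linearization exists; event 4 (#2 responding at time 4) ends that
a single order respects real time; the 2 completed LIFO stack operations fail replay along it
e.g. #1, #2: illegal at step 2, since #2 pop() → empty cannot apply there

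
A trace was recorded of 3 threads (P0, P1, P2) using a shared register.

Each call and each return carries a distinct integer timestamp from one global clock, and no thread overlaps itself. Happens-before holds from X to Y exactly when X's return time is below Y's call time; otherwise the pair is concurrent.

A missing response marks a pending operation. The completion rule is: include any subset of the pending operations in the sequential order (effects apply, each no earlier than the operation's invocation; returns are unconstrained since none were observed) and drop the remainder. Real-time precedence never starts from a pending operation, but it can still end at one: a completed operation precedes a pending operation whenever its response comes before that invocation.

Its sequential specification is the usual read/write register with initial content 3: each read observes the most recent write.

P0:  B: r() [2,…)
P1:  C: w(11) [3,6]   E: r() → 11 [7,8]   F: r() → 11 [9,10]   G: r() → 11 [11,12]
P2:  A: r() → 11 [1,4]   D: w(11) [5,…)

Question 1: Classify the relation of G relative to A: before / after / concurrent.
Answer: after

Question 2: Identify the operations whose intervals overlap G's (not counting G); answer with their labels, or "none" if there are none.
Answer: B, D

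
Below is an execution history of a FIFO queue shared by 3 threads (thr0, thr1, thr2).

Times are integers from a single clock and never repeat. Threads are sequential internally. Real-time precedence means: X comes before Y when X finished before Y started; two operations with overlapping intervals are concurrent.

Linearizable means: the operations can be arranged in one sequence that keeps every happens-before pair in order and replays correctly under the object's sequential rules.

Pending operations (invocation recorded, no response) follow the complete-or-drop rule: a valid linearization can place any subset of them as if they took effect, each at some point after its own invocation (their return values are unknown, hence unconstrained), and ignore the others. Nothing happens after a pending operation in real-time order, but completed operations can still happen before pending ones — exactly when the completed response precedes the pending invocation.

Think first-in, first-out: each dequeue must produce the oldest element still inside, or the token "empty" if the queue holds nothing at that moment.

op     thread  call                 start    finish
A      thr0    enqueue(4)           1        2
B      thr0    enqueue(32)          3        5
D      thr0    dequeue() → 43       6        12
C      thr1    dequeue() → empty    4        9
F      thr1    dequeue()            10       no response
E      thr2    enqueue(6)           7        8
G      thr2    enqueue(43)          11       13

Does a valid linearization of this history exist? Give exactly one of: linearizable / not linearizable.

not linearizable

through event 8 a valid linearization exists; event 9 (C responding at time 9) ends that
no legal order exists: 3 real-time-consistent candidates over 4 completed FIFO queue operations, all rejected
include/drop combinations of the 1 pending operation (D) were all tried; none helps
e.g. A, B, C, E (pending dropped): illegal at step 3, since C dequeue() → empty cannot apply there
e.g. A, B, E, C (pending dropped): illegal at step 4, since C dequeue() → empty cannot apply there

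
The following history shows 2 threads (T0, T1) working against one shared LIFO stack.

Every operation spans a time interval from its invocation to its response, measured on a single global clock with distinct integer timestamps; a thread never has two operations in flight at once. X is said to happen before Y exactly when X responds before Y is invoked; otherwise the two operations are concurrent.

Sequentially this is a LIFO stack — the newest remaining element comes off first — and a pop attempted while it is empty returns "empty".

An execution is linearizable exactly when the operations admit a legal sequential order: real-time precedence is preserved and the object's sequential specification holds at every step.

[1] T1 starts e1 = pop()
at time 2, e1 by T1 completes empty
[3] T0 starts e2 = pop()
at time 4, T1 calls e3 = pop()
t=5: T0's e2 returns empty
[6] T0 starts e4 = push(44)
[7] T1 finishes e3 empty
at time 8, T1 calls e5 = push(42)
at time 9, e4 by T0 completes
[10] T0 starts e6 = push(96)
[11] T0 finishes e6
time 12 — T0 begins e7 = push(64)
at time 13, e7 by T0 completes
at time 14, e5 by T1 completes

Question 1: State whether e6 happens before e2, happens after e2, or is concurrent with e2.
e6 spans [10,11], e2 spans [3,5]
resp(e2)=5 < inv(e6)=10

after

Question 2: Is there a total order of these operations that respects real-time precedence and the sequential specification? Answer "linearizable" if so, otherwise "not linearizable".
one valid linearization: e1, e2, e3, e4, e5, e6, e7
after step 1 (e1 pop() → empty): stack <>
after step 2 (e2 pop() → empty): stack <>
after step 3 (e3 pop() → empty): stack <>
after step 4 (e4 push(44)): stack <44>
after step 5 (e5 push(42)): stack <44,42>
after step 6 (e6 push(96)): stack <44,42,96>
after step 7 (e7 push(64)): stack <44,42,96,64>

linearizable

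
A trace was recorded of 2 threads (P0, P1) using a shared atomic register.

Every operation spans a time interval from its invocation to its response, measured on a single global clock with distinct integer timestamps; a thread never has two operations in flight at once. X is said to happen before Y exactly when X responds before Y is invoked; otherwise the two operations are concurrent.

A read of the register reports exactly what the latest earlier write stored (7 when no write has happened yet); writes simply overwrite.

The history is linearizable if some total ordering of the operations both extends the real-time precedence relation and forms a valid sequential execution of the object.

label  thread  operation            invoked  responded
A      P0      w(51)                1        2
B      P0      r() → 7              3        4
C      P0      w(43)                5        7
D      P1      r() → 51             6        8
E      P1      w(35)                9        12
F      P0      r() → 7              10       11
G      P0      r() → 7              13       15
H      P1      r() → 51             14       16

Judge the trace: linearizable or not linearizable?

not linearizable

prefix check: 1..3 passes, 1..4 fails once B's time-4 response joins
the sole real-time-consistent order of 2 completed operations fails the atomic register replay
take A, B: step 2 already fails, because B r() → 7 cannot occur there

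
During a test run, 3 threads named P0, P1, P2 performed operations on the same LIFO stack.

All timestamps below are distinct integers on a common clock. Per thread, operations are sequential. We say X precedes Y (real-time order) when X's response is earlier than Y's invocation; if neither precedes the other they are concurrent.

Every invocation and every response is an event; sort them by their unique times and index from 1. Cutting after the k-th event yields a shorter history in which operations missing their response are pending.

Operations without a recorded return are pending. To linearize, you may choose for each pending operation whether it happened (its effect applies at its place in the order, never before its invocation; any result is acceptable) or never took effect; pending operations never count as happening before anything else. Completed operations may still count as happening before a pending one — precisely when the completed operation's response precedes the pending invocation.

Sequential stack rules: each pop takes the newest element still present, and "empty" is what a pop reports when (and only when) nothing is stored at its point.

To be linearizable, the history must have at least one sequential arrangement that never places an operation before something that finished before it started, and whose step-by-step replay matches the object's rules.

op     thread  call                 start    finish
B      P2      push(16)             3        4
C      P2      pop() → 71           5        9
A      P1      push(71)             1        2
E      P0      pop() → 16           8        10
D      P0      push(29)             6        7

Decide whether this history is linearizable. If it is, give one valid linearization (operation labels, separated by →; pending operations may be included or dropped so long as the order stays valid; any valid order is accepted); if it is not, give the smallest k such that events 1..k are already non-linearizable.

not linearizable — minimal violating prefix: 9 events

already the first 9 events (up to C's response at time 9) admit no linearization; the first 8 still do
the 4 completed operations admit 2 real-time orders; each fails the LIFO stack replay
no completion choice of the 1 pending operation (E) rescues it — every subset was tried
sample order A, B, C, D (pending dropped) stalls at step 3 — C pop() → 71 has no legal effect
sample order A, B, D, C (pending dropped) stalls at step 4 — C pop() → 71 has no legal effect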